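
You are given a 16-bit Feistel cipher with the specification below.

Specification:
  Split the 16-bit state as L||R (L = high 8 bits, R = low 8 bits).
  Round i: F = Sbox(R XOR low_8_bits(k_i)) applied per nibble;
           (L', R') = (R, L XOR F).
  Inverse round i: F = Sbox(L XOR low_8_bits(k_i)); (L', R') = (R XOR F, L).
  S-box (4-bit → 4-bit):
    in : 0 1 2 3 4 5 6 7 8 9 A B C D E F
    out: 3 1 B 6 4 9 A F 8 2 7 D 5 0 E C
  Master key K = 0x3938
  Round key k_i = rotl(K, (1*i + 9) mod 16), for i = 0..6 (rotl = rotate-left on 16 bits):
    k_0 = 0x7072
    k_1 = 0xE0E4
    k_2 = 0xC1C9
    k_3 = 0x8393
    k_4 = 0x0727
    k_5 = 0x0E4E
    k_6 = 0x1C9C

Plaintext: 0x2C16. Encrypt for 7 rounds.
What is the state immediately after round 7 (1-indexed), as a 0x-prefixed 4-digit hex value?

0x05AC

s_0 = plaintext = 0x2C16
s_1 = Round(s_0, k_0) = 0x1688
s_2 = Round(s_1, k_1) = 0x88B3
s_3 = Round(s_2, k_2) = 0xB37F
s_4 = Round(s_3, k_3) = 0x7F56
s_5 = Round(s_4, k_4) = 0x568E
s_6 = Round(s_5, k_5) = 0x8E05
s_7 = Round(s_6, k_6) = 0x05AC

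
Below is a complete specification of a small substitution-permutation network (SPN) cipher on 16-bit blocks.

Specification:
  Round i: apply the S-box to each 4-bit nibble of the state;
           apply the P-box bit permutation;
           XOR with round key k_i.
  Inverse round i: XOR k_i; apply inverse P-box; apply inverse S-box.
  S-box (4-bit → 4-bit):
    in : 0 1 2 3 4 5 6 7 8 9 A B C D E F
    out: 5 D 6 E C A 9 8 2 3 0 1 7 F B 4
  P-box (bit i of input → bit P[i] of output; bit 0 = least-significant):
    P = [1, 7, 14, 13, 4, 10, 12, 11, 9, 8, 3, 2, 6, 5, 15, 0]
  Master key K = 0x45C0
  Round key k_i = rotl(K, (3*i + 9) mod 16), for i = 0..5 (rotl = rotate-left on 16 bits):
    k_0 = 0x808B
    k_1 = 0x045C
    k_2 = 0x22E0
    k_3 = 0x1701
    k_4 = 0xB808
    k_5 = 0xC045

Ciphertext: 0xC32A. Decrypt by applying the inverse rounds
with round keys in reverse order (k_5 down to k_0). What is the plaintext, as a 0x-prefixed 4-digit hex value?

0x1F43

s_0 = ciphertext = 0xC32A
s_1 = InvRound(s_0, k_5) = 0xEDAB
s_2 = InvRound(s_1, k_4) = 0x582C
s_3 = InvRound(s_2, k_3) = 0x5D5F
s_4 = InvRound(s_3, k_2) = 0x5DDD
s_5 = InvRound(s_4, k_1) = 0x7842
s_6 = InvRound(s_5, k_0) = 0x1F43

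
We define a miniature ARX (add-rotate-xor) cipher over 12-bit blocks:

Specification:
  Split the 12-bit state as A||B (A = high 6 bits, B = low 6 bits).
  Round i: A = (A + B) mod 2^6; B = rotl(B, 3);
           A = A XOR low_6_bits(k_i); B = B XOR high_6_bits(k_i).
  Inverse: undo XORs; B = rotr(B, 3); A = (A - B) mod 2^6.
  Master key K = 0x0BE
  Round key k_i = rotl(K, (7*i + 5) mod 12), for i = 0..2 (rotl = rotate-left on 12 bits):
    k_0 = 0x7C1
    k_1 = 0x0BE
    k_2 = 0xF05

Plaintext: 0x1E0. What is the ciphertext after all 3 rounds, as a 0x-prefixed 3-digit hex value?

s_0 = plaintext = 0x1E0
s_1 = Round(s_0, k_0) = 0x99B
s_2 = Round(s_1, k_1) = 0xFD9
s_3 = Round(s_2, k_2) = 0x777

0x777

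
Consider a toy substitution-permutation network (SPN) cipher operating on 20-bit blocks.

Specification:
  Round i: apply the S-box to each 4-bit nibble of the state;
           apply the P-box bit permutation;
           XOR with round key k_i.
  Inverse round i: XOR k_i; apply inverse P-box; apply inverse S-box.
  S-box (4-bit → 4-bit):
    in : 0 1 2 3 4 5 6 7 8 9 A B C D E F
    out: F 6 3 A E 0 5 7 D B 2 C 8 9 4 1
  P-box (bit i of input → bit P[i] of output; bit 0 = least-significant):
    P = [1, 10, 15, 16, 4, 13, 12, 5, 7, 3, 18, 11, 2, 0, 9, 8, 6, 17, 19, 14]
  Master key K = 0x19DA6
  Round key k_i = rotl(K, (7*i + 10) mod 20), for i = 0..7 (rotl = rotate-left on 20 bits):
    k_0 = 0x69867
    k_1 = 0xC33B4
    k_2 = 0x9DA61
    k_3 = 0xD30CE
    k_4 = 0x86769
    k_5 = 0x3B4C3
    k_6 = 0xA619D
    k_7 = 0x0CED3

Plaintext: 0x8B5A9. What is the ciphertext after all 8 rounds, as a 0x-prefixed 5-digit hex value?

s_0 = plaintext = 0x8B5A9
s_1 = Round(s_0, k_0) = 0xFFF25
s_2 = Round(s_1, k_1) = 0xC1360
s_3 = Round(s_2, k_2) = 0x8047A
s_4 = Round(s_3, k_3) = 0x14F93
s_5 = Round(s_4, k_4) = 0x340D8
s_6 = Round(s_5, k_5) = 0x47F78
s_7 = Round(s_6, k_6) = 0x1930A
s_8 = Round(s_7, k_7) = 0xAF3EE

0xAF3EE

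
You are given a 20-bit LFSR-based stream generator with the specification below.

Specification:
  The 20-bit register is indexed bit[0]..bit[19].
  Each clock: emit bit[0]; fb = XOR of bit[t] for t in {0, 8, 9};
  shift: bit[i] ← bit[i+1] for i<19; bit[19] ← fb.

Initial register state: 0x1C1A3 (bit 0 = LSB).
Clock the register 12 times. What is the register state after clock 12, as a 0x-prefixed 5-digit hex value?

reg_0 = 0x1C1A3
clock 1: out=1, reg = 0x0E0D1
clock 2: out=1, reg = 0x87068
clock 3: out=0, reg = 0x43834
clock 4: out=0, reg = 0x21C1A
clock 5: out=0, reg = 0x10E0D
clock 6: out=1, reg = 0x08706
clock 7: out=0, reg = 0x04383
clock 8: out=1, reg = 0x821C1
clock 9: out=1, reg = 0x410E0
clock 10: out=0, reg = 0x20870
clock 11: out=0, reg = 0x10438
clock 12: out=0, reg = 0x0821C

0x0821C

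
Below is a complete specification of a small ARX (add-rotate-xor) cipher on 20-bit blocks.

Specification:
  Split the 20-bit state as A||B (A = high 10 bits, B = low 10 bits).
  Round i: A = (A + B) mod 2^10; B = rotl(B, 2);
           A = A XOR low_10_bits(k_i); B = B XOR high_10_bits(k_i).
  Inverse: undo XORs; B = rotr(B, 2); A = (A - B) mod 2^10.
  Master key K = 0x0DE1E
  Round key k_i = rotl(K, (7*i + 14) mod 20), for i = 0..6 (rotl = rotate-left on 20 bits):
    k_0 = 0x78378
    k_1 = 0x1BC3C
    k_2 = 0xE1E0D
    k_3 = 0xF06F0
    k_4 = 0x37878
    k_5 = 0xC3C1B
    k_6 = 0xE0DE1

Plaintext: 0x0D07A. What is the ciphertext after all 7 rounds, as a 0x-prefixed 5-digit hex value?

s_0 = plaintext = 0x0D07A
s_1 = Round(s_0, k_0) = 0xF5808
s_2 = Round(s_1, k_1) = 0xF884F
s_3 = Round(s_2, k_2) = 0x8F2BB
s_4 = Round(s_3, k_3) = 0x81D2F
s_5 = Round(s_4, k_4) = 0xD3863
s_6 = Round(s_5, k_5) = 0xEAA83
s_7 = Round(s_6, k_6) = 0xF318D

0xF318D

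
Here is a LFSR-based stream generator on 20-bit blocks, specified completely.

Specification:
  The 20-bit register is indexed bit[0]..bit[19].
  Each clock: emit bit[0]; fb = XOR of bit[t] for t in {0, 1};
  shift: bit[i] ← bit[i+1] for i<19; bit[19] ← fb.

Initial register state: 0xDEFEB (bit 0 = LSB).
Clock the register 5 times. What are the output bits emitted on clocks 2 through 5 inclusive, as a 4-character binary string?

reg_0 = 0xDEFEB
clock 1: out=1, reg = 0x6F7F5
clock 2: out=1, reg = 0xB7BFA
clock 3: out=0, reg = 0xDBDFD
clock 4: out=1, reg = 0xEDEFE
clock 5: out=0, reg = 0xF6F7F

1010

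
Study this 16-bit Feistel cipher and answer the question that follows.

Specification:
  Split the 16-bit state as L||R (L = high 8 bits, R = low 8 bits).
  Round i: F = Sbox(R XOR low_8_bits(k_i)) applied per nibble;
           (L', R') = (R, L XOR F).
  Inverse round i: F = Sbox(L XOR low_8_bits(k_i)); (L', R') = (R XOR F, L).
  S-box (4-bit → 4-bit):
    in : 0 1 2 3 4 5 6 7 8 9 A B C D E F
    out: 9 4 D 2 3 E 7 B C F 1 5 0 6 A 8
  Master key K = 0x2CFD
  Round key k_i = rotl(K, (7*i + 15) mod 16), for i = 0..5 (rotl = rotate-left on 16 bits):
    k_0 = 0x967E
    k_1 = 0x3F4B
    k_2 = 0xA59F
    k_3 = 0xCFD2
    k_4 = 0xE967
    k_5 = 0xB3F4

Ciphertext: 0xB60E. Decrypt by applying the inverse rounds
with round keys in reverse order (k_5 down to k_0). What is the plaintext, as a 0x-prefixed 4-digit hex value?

0xA286

s_0 = ciphertext = 0xB60E
s_1 = InvRound(s_0, k_5) = 0x33B6
s_2 = InvRound(s_1, k_4) = 0x5533
s_3 = InvRound(s_2, k_3) = 0xF855
s_4 = InvRound(s_3, k_2) = 0x2EF8
s_5 = InvRound(s_4, k_1) = 0x862E
s_6 = InvRound(s_5, k_0) = 0xA286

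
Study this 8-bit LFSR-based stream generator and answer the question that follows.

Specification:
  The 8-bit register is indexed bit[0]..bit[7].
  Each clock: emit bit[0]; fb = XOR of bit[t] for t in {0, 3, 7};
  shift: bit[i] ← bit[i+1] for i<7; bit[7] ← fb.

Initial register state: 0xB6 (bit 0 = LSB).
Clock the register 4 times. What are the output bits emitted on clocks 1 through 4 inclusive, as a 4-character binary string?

0110

reg_0 = 0xB6
clock 1: out=0, reg = 0xDB
clock 2: out=1, reg = 0xED
clock 3: out=1, reg = 0xF6
clock 4: out=0, reg = 0xFB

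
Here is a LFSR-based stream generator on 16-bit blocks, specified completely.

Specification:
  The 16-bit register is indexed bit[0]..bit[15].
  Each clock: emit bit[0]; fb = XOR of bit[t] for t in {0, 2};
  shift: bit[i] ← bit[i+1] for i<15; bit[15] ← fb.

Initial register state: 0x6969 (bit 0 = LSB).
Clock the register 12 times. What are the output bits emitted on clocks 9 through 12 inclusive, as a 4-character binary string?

reg_0 = 0x6969
clock 1: out=1, reg = 0xB4B4
clock 2: out=0, reg = 0xDA5A
clock 3: out=0, reg = 0x6D2D
clock 4: out=1, reg = 0x3696
clock 5: out=0, reg = 0x9B4B
clock 6: out=1, reg = 0xCDA5
clock 7: out=1, reg = 0x66D2
clock 8: out=0, reg = 0x3369
clock 9: out=1, reg = 0x99B4
clock 10: out=0, reg = 0xCCDA
clock 11: out=0, reg = 0x666D
clock 12: out=1, reg = 0x3336

1001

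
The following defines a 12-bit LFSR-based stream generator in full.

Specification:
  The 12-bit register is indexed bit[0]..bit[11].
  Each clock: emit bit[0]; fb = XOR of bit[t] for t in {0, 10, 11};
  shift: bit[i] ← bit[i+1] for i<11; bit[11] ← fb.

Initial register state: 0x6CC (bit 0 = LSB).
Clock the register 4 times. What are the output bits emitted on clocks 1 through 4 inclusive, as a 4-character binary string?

0011

reg_0 = 0x6CC
clock 1: out=0, reg = 0xB66
clock 2: out=0, reg = 0xDB3
clock 3: out=1, reg = 0xED9
clock 4: out=1, reg = 0xF6C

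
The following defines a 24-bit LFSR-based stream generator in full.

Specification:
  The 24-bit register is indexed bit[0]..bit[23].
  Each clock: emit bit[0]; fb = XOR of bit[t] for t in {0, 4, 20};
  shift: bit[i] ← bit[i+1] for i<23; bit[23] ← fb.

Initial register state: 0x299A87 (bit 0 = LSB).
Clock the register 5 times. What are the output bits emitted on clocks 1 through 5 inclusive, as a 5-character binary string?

reg_0 = 0x299A87
clock 1: out=1, reg = 0x94CD43
clock 2: out=1, reg = 0x4A66A1
clock 3: out=1, reg = 0xA53350
clock 4: out=0, reg = 0xD299A8
clock 5: out=0, reg = 0xE94CD4

11100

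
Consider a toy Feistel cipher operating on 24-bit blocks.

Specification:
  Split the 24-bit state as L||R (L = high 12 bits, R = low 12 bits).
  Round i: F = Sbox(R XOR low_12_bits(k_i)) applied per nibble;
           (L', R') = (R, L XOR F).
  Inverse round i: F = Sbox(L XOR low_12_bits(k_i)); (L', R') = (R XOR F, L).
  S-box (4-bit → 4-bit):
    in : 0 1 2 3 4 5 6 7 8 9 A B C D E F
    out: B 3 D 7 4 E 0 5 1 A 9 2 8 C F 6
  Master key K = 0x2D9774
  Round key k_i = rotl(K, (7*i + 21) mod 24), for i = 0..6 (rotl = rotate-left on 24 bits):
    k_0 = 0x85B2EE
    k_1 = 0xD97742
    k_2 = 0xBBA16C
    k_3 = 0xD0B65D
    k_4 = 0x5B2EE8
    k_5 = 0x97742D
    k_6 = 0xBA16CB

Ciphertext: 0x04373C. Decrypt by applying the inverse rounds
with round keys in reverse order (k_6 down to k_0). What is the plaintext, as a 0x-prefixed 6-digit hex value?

s_0 = ciphertext = 0x04373C
s_1 = InvRound(s_0, k_6) = 0x72D043
s_2 = InvRound(s_1, k_5) = 0x7F872D
s_3 = InvRound(s_2, k_4) = 0xD167F8
s_4 = InvRound(s_3, k_3) = 0x5BAD16
s_5 = InvRound(s_4, k_2) = 0x9D65BA
s_6 = InvRound(s_5, k_1) = 0xA1E9D6
s_7 = InvRound(s_6, k_0) = 0x8BDA1E

0x8BDA1E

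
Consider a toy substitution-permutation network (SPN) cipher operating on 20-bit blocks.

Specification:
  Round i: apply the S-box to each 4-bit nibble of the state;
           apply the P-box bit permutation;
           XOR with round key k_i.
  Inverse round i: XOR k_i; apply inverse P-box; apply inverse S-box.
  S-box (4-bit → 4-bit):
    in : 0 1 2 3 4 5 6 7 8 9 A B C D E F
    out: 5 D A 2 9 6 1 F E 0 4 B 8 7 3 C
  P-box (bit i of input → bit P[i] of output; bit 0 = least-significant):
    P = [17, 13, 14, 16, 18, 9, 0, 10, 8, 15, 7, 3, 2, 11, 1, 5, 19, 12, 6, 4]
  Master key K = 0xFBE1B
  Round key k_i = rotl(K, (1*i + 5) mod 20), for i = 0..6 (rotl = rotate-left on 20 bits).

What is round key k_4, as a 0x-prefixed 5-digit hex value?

0xC37F7

K = 0xFBE1B
k_0 = rotl(K, (1*0+5) mod 20) = rotl(K, 5) = 0x7C37F
k_1 = rotl(K, (1*1+5) mod 20) = rotl(K, 6) = 0xF86FE
k_2 = rotl(K, (1*2+5) mod 20) = rotl(K, 7) = 0xF0DFD
k_3 = rotl(K, (1*3+5) mod 20) = rotl(K, 8) = 0xE1BFB
k_4 = rotl(K, (1*4+5) mod 20) = rotl(K, 9) = 0xC37F7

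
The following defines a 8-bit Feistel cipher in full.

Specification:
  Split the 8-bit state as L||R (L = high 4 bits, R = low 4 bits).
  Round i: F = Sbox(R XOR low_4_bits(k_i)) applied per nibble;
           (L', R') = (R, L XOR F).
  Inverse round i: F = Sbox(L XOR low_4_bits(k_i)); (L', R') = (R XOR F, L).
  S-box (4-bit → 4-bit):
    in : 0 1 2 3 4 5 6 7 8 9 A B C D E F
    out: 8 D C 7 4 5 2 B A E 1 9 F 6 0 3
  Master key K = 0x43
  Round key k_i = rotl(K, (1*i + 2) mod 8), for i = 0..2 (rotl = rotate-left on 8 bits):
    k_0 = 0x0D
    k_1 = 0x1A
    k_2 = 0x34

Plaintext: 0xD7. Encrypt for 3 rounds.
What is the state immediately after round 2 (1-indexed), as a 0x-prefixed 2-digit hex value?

0xC5

s_0 = plaintext = 0xD7
s_1 = Round(s_0, k_0) = 0x7C
s_2 = Round(s_1, k_1) = 0xC5
s_3 = Round(s_2, k_2) = 0x51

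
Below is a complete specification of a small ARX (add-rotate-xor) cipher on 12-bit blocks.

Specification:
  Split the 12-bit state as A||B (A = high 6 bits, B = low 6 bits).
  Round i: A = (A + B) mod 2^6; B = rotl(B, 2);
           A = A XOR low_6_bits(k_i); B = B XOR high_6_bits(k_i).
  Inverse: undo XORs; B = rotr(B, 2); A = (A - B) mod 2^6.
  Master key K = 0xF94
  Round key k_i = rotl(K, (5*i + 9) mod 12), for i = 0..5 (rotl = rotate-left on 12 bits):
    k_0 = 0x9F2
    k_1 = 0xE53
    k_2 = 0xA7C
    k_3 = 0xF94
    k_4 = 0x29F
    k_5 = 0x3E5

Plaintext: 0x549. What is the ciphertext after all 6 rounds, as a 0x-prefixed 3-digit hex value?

s_0 = plaintext = 0x549
s_1 = Round(s_0, k_0) = 0xB03
s_2 = Round(s_1, k_1) = 0xF35
s_3 = Round(s_2, k_2) = 0x37E
s_4 = Round(s_3, k_3) = 0x7C5
s_5 = Round(s_4, k_4) = 0xEDE
s_6 = Round(s_5, k_5) = 0xF36

0xF36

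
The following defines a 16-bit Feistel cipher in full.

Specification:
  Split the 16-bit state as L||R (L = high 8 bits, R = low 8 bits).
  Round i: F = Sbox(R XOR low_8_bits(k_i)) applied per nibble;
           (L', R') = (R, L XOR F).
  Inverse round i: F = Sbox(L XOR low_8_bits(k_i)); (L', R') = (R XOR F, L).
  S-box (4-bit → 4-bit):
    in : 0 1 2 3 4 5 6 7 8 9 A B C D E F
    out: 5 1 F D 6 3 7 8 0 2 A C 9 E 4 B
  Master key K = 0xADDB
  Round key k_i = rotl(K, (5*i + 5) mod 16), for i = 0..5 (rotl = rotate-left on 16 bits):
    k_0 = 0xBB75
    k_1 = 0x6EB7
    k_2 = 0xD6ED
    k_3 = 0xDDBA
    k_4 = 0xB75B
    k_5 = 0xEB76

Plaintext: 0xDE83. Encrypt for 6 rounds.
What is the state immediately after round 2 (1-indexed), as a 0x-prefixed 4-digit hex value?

0x6967

s_0 = plaintext = 0xDE83
s_1 = Round(s_0, k_0) = 0x8369
s_2 = Round(s_1, k_1) = 0x6967
s_3 = Round(s_2, k_2) = 0x6763
s_4 = Round(s_3, k_3) = 0x6385
s_5 = Round(s_4, k_4) = 0x8587
s_6 = Round(s_5, k_5) = 0x8734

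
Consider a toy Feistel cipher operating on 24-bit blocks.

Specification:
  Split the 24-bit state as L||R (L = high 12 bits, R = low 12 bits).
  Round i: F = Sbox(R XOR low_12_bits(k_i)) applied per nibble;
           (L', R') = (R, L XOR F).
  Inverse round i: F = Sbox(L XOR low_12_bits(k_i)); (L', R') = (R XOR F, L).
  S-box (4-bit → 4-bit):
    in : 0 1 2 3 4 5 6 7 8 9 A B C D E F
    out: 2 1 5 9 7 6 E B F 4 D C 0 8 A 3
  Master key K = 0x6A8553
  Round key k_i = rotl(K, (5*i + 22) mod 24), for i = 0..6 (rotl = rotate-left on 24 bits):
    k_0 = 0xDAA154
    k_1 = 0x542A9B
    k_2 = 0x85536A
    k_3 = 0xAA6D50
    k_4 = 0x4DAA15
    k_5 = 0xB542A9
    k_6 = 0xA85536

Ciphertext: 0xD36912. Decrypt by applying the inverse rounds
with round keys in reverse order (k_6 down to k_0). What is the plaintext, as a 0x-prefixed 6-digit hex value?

s_0 = ciphertext = 0xD36912
s_1 = InvRound(s_0, k_6) = 0x630D36
s_2 = InvRound(s_1, k_5) = 0xA72630
s_3 = InvRound(s_2, k_4) = 0x4DBA72
s_4 = InvRound(s_3, k_3) = 0xE8E4DB
s_5 = InvRound(s_4, k_2) = 0xC7CE8E
s_6 = InvRound(s_5, k_1) = 0x025C7C
s_7 = InvRound(s_6, k_0) = 0xDCD025

0xDCD025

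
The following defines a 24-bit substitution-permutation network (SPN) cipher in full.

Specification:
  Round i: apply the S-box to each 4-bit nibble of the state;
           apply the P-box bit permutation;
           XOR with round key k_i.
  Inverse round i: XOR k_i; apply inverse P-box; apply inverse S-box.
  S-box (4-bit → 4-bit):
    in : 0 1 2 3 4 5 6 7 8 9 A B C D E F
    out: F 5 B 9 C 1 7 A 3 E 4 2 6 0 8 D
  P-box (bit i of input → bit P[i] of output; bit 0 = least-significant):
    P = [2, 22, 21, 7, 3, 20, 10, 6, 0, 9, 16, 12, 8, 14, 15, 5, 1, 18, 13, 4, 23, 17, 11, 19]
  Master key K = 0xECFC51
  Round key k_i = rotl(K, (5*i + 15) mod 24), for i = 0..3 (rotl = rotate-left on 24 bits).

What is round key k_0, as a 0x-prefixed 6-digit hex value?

0x28F67E

K = 0xECFC51
k_0 = rotl(K, (5*0+15) mod 24) = rotl(K, 15) = 0x28F67E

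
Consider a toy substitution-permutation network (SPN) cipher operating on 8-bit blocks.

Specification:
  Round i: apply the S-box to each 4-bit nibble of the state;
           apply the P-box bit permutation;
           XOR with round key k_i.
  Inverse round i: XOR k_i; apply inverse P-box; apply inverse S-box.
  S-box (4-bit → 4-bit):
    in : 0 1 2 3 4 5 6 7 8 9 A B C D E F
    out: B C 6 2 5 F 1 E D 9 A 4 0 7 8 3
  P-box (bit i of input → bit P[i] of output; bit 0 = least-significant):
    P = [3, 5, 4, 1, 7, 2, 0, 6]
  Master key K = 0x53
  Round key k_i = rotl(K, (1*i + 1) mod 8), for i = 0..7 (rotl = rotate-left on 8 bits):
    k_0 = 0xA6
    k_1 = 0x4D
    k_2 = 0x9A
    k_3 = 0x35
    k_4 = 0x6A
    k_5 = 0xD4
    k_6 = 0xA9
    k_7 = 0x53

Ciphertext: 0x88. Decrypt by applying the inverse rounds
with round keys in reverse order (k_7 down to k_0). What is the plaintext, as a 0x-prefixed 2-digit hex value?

0x7D

s_0 = ciphertext = 0x88
s_1 = InvRound(s_0, k_7) = 0x88
s_2 = InvRound(s_1, k_6) = 0xB3
s_3 = InvRound(s_2, k_5) = 0x7A
s_4 = InvRound(s_3, k_4) = 0xCB
s_5 = InvRound(s_4, k_3) = 0x05
s_6 = InvRound(s_5, k_2) = 0xD8
s_7 = InvRound(s_6, k_1) = 0xDB
s_8 = InvRound(s_7, k_0) = 0x7D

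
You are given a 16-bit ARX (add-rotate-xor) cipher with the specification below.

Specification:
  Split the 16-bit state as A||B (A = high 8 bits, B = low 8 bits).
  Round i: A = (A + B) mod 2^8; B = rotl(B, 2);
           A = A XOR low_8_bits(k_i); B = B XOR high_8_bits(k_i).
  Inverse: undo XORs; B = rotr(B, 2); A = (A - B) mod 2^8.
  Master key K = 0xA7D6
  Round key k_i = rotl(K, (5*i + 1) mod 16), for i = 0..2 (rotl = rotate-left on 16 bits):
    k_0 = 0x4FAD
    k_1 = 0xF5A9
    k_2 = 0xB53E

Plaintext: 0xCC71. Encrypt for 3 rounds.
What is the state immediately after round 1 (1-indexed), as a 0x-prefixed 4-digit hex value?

0x908A

s_0 = plaintext = 0xCC71
s_1 = Round(s_0, k_0) = 0x908A
s_2 = Round(s_1, k_1) = 0xB3DF
s_3 = Round(s_2, k_2) = 0xACCA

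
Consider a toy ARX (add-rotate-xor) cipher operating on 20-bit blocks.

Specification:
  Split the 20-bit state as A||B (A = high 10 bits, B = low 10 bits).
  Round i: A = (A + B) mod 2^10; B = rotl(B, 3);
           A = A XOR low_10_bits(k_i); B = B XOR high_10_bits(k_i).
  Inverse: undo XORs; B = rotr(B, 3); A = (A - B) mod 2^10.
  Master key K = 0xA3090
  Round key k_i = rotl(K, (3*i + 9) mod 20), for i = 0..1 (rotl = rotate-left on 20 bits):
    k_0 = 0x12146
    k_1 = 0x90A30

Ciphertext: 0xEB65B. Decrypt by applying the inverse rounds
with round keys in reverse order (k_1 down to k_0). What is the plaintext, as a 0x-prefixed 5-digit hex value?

0xB0D99

s_0 = ciphertext = 0xEB65B
s_1 = InvRound(s_0, k_1) = 0x46883
s_2 = InvRound(s_1, k_0) = 0xB0D99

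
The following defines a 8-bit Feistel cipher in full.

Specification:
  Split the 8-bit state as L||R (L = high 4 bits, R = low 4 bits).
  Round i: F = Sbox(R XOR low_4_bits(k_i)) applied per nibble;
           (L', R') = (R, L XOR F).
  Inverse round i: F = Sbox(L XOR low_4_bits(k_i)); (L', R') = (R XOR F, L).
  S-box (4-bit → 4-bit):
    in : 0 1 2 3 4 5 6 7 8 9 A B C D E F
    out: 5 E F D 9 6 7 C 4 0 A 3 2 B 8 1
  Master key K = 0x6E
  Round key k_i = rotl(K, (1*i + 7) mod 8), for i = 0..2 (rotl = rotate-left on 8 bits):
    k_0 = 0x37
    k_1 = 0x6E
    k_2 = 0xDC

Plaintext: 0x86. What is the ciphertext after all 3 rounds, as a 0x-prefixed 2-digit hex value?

0x2E

s_0 = plaintext = 0x86
s_1 = Round(s_0, k_0) = 0x66
s_2 = Round(s_1, k_1) = 0x62
s_3 = Round(s_2, k_2) = 0x2E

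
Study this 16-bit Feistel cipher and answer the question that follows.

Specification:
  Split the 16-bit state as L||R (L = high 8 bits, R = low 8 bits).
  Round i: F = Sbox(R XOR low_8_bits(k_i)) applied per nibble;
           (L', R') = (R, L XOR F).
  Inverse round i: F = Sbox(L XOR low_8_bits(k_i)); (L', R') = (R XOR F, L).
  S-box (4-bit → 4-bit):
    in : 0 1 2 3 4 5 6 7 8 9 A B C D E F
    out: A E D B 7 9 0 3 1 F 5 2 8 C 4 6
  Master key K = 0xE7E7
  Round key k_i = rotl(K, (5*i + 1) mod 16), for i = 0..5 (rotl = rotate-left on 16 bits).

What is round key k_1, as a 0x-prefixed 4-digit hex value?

0xF9F9

K = 0xE7E7
k_0 = rotl(K, (5*0+1) mod 16) = rotl(K, 1) = 0xCFCF
k_1 = rotl(K, (5*1+1) mod 16) = rotl(K, 6) = 0xF9F9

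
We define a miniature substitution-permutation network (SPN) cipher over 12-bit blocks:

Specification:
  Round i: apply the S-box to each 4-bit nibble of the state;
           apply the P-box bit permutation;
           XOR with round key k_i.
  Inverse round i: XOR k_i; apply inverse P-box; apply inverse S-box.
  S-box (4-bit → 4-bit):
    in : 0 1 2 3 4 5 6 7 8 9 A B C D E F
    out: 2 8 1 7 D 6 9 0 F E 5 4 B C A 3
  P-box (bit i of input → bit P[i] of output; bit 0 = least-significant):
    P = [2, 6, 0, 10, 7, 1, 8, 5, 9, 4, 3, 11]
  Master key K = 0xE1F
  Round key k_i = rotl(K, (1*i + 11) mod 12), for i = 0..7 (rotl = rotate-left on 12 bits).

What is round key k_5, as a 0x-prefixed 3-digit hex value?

0x1FE

K = 0xE1F
k_0 = rotl(K, (1*0+11) mod 12) = rotl(K, 11) = 0xF0F
k_1 = rotl(K, (1*1+11) mod 12) = rotl(K, 0) = 0xE1F
k_2 = rotl(K, (1*2+11) mod 12) = rotl(K, 1) = 0xC3F
k_3 = rotl(K, (1*3+11) mod 12) = rotl(K, 2) = 0x87F
k_4 = rotl(K, (1*4+11) mod 12) = rotl(K, 3) = 0x0FF
k_5 = rotl(K, (1*5+11) mod 12) = rotl(K, 4) = 0x1FE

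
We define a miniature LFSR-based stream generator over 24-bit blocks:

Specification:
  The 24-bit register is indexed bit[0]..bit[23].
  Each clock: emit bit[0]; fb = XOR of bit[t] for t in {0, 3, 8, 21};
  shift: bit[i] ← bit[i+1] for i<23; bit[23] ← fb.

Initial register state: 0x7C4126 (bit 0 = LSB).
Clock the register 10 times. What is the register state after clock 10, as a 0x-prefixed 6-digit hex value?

reg_0 = 0x7C4126
clock 1: out=0, reg = 0x3E2093
clock 2: out=1, reg = 0x1F1049
clock 3: out=1, reg = 0x0F8824
clock 4: out=0, reg = 0x07C412
clock 5: out=0, reg = 0x03E209
clock 6: out=1, reg = 0x01F104
clock 7: out=0, reg = 0x80F882
clock 8: out=0, reg = 0x407C41
clock 9: out=1, reg = 0xA03E20
clock 10: out=0, reg = 0xD01F10

0xD01F10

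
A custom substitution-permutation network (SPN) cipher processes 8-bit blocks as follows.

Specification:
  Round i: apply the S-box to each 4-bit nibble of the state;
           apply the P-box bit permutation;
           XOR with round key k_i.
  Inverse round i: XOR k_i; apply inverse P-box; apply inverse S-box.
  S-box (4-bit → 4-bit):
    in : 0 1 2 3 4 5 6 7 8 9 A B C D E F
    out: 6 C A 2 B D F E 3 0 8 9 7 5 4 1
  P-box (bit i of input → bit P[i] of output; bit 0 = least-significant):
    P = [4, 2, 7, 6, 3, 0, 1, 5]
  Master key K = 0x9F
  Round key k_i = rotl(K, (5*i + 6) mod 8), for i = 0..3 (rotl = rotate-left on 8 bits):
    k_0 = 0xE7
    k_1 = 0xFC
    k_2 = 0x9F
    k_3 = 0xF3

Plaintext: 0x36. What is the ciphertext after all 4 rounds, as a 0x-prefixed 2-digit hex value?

0x1F

s_0 = plaintext = 0x36
s_1 = Round(s_0, k_0) = 0x32
s_2 = Round(s_1, k_1) = 0xB9
s_3 = Round(s_2, k_2) = 0xB7
s_4 = Round(s_3, k_3) = 0x1F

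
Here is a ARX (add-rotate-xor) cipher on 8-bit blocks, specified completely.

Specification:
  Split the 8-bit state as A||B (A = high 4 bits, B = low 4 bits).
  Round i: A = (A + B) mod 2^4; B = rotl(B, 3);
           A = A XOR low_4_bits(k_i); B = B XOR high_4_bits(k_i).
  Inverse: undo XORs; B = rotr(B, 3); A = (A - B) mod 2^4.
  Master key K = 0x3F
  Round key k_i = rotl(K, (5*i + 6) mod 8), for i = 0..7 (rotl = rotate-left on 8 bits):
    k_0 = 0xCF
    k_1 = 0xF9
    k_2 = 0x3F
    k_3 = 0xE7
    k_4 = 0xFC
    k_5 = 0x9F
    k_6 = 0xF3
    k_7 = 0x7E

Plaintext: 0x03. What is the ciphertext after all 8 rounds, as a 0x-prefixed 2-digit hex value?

0x83

s_0 = plaintext = 0x03
s_1 = Round(s_0, k_0) = 0xC5
s_2 = Round(s_1, k_1) = 0x85
s_3 = Round(s_2, k_2) = 0x29
s_4 = Round(s_3, k_3) = 0xC2
s_5 = Round(s_4, k_4) = 0x2E
s_6 = Round(s_5, k_5) = 0xFE
s_7 = Round(s_6, k_6) = 0xE8
s_8 = Round(s_7, k_7) = 0x83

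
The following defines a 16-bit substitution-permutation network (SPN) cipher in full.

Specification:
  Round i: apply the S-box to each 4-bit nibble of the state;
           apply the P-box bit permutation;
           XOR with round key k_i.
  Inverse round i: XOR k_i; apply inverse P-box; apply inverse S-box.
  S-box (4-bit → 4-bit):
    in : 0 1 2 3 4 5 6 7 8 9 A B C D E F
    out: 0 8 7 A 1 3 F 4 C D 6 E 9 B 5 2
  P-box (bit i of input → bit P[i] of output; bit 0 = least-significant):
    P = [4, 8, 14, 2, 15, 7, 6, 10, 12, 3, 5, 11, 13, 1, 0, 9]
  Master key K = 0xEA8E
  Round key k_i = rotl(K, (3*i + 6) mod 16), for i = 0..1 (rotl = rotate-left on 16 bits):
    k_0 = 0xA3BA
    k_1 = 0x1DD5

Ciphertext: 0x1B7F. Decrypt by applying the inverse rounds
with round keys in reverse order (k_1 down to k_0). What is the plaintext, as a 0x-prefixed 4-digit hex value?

s_0 = ciphertext = 0x1B7F
s_1 = InvRound(s_0, k_1) = 0x3A30
s_2 = InvRound(s_1, k_0) = 0xFD5F

0xFD5F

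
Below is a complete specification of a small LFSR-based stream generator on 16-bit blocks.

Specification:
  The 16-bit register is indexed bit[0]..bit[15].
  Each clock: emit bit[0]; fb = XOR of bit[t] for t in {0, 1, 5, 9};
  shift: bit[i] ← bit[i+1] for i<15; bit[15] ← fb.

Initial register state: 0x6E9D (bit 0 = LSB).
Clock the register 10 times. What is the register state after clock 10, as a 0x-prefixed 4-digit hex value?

0xA41B

reg_0 = 0x6E9D
clock 1: out=1, reg = 0x374E
clock 2: out=0, reg = 0x1BA7
clock 3: out=1, reg = 0x0DD3
clock 4: out=1, reg = 0x06E9
clock 5: out=1, reg = 0x8374
clock 6: out=0, reg = 0x41BA
clock 7: out=0, reg = 0x20DD
clock 8: out=1, reg = 0x906E
clock 9: out=0, reg = 0x4837
clock 10: out=1, reg = 0xA41B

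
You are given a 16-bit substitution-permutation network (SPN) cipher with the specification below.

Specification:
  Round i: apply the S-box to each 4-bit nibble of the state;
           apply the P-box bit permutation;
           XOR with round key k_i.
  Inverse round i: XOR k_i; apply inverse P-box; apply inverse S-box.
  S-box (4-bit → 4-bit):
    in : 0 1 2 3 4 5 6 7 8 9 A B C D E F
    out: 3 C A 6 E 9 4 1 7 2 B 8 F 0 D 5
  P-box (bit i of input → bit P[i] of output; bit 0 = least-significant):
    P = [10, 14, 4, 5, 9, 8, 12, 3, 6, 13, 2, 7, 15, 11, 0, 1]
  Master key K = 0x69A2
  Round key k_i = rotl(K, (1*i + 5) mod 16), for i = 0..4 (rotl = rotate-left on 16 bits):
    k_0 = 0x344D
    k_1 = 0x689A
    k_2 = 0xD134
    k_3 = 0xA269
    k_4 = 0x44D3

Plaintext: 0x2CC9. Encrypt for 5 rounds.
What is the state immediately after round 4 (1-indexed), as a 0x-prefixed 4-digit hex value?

s_0 = plaintext = 0x2CC9
s_1 = Round(s_0, k_0) = 0x4F83
s_2 = Round(s_1, k_1) = 0x33CD
s_3 = Round(s_2, k_2) = 0xEA39
s_4 = Round(s_3, k_3) = 0x53AA
s_5 = Round(s_4, k_4) = 0xA3FD

0x53AA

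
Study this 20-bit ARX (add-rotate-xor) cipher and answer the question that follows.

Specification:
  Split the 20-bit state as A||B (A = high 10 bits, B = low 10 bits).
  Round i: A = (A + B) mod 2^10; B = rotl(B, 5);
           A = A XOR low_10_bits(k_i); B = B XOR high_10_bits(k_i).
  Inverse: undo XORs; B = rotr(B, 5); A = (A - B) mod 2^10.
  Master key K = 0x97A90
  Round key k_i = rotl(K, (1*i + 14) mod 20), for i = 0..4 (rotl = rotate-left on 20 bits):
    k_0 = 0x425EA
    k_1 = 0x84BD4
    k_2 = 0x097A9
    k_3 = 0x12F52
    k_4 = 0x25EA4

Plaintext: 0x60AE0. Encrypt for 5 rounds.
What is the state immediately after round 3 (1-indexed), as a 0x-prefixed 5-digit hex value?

s_0 = plaintext = 0x60AE0
s_1 = Round(s_0, k_0) = 0x6211E
s_2 = Round(s_1, k_1) = 0x5C9DA
s_3 = Round(s_2, k_2) = 0x3976B
s_4 = Round(s_3, k_3) = 0xC0930
s_5 = Round(s_4, k_4) = 0xA5A9E

0x3976B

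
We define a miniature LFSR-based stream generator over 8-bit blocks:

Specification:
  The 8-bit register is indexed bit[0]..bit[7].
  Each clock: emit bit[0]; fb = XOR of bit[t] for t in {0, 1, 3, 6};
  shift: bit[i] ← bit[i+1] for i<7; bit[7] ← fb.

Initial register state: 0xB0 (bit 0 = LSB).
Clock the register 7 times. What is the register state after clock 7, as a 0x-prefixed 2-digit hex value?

reg_0 = 0xB0
clock 1: out=0, reg = 0x58
clock 2: out=0, reg = 0x2C
clock 3: out=0, reg = 0x96
clock 4: out=0, reg = 0xCB
clock 5: out=1, reg = 0x65
clock 6: out=1, reg = 0x32
clock 7: out=0, reg = 0x99

0x99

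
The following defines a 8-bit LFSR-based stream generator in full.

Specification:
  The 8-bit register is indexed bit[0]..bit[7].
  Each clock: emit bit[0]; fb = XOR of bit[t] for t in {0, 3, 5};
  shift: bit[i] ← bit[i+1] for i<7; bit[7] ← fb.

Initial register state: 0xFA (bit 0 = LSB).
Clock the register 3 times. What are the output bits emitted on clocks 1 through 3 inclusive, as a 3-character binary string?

reg_0 = 0xFA
clock 1: out=0, reg = 0x7D
clock 2: out=1, reg = 0xBE
clock 3: out=0, reg = 0x5F

010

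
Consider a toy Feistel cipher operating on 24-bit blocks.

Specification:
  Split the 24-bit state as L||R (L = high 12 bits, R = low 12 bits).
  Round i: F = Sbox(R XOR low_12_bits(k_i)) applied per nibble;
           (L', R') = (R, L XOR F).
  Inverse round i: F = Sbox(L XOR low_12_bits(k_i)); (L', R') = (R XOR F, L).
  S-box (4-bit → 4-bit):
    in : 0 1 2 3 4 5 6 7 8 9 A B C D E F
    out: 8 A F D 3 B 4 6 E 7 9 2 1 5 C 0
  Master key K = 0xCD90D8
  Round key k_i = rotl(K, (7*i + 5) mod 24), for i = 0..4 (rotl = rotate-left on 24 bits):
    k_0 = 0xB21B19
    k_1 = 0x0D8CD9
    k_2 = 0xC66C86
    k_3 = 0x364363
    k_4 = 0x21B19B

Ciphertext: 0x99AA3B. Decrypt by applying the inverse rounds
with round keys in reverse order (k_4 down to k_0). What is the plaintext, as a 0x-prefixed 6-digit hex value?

s_0 = ciphertext = 0x99AA3B
s_1 = InvRound(s_0, k_4) = 0x4B199A
s_2 = InvRound(s_1, k_3) = 0xFC54B1
s_3 = InvRound(s_2, k_2) = 0x98CFC5
s_4 = InvRound(s_3, k_1) = 0x47E98C
s_5 = InvRound(s_4, k_0) = 0x9CA47E

0x9CA47E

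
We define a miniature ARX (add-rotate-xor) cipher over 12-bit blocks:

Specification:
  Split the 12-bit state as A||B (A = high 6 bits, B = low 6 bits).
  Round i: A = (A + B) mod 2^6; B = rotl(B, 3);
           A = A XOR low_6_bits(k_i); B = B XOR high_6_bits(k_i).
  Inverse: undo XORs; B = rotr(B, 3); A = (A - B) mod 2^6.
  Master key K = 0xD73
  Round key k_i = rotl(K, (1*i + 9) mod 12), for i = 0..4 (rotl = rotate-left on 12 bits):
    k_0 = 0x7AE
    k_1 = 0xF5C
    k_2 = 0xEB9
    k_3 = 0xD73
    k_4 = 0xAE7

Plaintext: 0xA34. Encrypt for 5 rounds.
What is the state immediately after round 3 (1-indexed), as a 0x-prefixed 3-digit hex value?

s_0 = plaintext = 0xA34
s_1 = Round(s_0, k_0) = 0xCB8
s_2 = Round(s_1, k_1) = 0xDBA
s_3 = Round(s_2, k_2) = 0x26D
s_4 = Round(s_3, k_3) = 0x158
s_5 = Round(s_4, k_4) = 0xEA8

0x26D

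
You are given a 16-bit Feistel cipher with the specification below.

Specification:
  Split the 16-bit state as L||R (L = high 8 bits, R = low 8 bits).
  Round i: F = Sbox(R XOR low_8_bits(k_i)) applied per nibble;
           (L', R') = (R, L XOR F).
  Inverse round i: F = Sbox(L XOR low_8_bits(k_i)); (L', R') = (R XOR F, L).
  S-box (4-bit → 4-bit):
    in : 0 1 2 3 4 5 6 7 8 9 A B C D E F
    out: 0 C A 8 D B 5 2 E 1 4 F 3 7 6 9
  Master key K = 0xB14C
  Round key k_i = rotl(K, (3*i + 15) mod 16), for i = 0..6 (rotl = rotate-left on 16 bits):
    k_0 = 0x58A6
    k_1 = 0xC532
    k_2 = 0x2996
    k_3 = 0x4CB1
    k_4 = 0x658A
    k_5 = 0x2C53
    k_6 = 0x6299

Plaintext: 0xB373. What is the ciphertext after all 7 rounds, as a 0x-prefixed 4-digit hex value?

s_0 = plaintext = 0xB373
s_1 = Round(s_0, k_0) = 0x73C8
s_2 = Round(s_1, k_1) = 0xC8E7
s_3 = Round(s_2, k_2) = 0xE7E4
s_4 = Round(s_3, k_3) = 0xE45C
s_5 = Round(s_4, k_4) = 0x5C91
s_6 = Round(s_5, k_5) = 0x9166
s_7 = Round(s_6, k_6) = 0x6608

0x6608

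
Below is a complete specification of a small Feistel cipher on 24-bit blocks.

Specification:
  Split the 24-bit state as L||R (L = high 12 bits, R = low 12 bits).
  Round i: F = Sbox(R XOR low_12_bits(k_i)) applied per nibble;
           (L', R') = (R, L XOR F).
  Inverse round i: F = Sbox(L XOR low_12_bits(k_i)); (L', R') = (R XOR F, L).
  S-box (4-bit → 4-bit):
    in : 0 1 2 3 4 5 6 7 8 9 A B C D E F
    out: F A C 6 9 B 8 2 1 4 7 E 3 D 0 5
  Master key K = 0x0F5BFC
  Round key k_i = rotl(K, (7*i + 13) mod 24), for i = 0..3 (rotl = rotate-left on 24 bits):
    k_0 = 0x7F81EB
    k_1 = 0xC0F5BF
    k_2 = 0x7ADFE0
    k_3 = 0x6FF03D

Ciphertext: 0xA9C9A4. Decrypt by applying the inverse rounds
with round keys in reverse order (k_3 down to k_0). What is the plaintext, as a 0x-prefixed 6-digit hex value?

0x98A548

s_0 = ciphertext = 0xA9C9A4
s_1 = InvRound(s_0, k_3) = 0xEDEA9C
s_2 = InvRound(s_1, k_2) = 0x0FCEDE
s_3 = InvRound(s_2, k_1) = 0x5480FC
s_4 = InvRound(s_3, k_0) = 0x98A548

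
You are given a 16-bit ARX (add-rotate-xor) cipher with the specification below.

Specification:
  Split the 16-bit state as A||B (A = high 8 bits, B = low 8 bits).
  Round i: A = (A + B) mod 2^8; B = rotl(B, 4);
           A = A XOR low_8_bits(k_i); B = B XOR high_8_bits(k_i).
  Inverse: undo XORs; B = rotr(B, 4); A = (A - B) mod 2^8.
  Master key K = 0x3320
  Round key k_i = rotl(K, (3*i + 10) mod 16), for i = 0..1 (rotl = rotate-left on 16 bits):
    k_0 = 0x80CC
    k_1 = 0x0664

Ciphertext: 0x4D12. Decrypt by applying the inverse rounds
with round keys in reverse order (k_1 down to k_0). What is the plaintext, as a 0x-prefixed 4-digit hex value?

s_0 = ciphertext = 0x4D12
s_1 = InvRound(s_0, k_1) = 0xE841
s_2 = InvRound(s_1, k_0) = 0x081C

0x081C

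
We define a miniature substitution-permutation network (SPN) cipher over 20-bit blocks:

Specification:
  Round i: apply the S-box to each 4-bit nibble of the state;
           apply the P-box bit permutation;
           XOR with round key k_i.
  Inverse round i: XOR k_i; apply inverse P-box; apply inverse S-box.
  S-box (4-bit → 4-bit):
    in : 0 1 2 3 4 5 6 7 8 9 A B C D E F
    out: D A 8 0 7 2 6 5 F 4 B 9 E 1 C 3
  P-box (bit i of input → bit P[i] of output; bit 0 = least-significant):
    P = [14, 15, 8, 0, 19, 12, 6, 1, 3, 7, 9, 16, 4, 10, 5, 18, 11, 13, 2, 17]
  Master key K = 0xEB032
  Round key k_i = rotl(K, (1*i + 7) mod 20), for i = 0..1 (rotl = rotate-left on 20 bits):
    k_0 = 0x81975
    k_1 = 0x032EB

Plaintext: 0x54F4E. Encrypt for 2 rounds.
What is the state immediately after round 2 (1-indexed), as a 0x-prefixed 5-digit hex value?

s_0 = plaintext = 0x54F4E
s_1 = Round(s_0, k_0) = 0x02C8C
s_2 = Round(s_1, k_1) = 0xFA92C

0xFA92C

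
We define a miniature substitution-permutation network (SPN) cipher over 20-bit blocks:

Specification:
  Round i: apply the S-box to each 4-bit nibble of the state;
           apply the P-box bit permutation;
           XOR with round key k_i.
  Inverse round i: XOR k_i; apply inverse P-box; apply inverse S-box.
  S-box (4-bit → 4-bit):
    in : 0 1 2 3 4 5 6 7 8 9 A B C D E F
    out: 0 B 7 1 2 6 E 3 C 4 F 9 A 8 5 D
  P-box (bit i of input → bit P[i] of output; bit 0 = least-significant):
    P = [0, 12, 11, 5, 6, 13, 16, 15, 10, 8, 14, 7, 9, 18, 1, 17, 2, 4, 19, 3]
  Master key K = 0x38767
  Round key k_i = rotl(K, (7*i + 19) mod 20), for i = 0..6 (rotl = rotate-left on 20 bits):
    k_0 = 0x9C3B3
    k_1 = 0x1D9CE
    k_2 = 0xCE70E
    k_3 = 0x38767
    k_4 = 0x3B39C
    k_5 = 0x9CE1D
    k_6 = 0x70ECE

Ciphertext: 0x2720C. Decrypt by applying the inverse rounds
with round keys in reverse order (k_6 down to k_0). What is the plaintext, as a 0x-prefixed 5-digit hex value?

0xA75C4

s_0 = ciphertext = 0x2720C
s_1 = InvRound(s_0, k_6) = 0x05F25
s_2 = InvRound(s_1, k_5) = 0x6048C
s_3 = InvRound(s_2, k_4) = 0x47764
s_4 = InvRound(s_3, k_3) = 0x06967
s_5 = InvRound(s_4, k_2) = 0x873BF
s_6 = InvRound(s_5, k_1) = 0x530AF
s_7 = InvRound(s_6, k_0) = 0xA75C4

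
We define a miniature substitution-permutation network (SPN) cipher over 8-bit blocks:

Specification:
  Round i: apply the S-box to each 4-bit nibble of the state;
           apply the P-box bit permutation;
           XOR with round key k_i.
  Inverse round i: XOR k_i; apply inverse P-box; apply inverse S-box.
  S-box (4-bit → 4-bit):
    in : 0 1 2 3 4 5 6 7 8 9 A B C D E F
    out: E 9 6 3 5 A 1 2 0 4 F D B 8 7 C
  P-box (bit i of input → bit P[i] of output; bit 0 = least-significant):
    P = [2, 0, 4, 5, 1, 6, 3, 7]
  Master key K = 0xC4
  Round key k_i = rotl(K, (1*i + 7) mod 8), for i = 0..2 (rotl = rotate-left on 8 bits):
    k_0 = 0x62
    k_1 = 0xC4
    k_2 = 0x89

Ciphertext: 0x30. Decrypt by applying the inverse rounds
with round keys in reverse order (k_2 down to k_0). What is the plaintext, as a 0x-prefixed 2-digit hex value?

0x05

s_0 = ciphertext = 0x30
s_1 = InvRound(s_0, k_2) = 0xF0
s_2 = InvRound(s_1, k_1) = 0x8B
s_3 = InvRound(s_2, k_0) = 0x05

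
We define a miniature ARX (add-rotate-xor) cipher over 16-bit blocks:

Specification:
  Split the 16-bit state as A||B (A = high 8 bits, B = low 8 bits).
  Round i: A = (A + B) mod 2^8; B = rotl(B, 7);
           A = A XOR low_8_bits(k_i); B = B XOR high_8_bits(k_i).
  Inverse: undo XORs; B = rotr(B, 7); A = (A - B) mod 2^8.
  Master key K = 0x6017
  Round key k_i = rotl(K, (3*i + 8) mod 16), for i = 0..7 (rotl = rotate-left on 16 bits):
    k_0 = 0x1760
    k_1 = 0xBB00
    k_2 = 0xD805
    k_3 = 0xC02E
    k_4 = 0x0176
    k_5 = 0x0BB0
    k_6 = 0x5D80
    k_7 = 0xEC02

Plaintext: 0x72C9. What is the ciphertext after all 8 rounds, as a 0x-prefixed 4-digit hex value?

s_0 = plaintext = 0x72C9
s_1 = Round(s_0, k_0) = 0x5BF3
s_2 = Round(s_1, k_1) = 0x4E42
s_3 = Round(s_2, k_2) = 0x95F9
s_4 = Round(s_3, k_3) = 0xA03C
s_5 = Round(s_4, k_4) = 0xAA1F
s_6 = Round(s_5, k_5) = 0x7984
s_7 = Round(s_6, k_6) = 0x7D1F
s_8 = Round(s_7, k_7) = 0x9E63

0x9E63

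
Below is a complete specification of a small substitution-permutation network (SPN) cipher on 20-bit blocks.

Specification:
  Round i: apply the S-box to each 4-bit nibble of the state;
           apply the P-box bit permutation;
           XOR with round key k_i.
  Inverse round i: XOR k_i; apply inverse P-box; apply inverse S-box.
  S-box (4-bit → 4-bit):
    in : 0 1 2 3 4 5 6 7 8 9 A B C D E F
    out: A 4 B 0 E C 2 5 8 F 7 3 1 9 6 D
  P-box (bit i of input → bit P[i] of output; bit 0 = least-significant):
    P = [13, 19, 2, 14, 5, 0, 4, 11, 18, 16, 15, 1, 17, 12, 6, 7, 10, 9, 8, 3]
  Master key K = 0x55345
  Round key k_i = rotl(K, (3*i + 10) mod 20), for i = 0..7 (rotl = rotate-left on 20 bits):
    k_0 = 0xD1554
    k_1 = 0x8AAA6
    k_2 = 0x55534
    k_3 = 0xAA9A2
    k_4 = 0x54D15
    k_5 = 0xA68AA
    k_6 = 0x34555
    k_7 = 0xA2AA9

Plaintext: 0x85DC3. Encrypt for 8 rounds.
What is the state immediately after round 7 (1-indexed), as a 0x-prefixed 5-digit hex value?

s_0 = plaintext = 0x85DC3
s_1 = Round(s_0, k_0) = 0x915BE
s_2 = Round(s_1, k_1) = 0x02DC9
s_3 = Round(s_2, k_2) = 0xB279A
s_4 = Round(s_3, k_3) = 0x41717
s_5 = Round(s_4, k_4) = 0x1EE49
s_6 = Round(s_5, k_5) = 0x391FF
s_7 = Round(s_6, k_6) = 0x1BDA1
s_8 = Round(s_7, k_7) = 0xC3B9E

0x1BDA1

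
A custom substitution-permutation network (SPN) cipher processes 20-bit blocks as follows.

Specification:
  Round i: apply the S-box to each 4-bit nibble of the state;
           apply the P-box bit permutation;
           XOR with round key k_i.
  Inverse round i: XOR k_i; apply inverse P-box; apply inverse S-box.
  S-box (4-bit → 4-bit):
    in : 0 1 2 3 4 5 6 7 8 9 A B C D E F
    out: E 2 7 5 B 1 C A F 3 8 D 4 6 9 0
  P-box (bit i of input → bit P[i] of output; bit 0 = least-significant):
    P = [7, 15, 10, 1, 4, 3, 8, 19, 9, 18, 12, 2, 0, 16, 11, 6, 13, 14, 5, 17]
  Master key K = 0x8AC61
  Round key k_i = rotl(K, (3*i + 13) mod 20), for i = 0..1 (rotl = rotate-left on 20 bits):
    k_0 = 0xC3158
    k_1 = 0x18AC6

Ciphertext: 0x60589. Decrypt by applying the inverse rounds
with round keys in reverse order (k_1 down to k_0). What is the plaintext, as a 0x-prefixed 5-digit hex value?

s_0 = ciphertext = 0x60589
s_1 = InvRound(s_0, k_1) = 0xA84D0
s_2 = InvRound(s_1, k_0) = 0xEFDD2

0xEFDD2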